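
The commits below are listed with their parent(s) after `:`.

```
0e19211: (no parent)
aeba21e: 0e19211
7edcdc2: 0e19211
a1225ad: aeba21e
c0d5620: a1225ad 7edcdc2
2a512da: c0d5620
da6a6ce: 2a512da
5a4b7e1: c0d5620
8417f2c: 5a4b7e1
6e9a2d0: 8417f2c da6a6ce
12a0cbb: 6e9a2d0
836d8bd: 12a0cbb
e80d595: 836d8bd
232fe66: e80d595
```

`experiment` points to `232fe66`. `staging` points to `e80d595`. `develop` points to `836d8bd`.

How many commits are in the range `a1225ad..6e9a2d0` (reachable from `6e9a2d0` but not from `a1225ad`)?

7

Reachable from 6e9a2d0: {0e19211, 2a512da, 5a4b7e1, 6e9a2d0, 7edcdc2, 8417f2c, a1225ad, aeba21e, c0d5620, da6a6ce}.
Reachable from a1225ad: {0e19211, a1225ad, aeba21e}.
In 6e9a2d0's history but not a1225ad's: {2a512da, 5a4b7e1, 6e9a2d0, 7edcdc2, 8417f2c, c0d5620, da6a6ce} — 7 commits.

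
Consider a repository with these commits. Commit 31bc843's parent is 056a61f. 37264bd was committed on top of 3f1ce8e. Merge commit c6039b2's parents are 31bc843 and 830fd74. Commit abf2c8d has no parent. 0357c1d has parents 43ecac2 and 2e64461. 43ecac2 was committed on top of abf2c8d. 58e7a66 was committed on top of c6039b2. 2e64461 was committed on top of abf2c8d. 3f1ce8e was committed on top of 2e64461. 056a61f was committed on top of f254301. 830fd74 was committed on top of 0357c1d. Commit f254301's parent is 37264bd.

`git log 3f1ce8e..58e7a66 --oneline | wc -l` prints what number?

Reachable from 58e7a66: {0357c1d, 056a61f, 2e64461, 31bc843, 37264bd, 3f1ce8e, 43ecac2, 58e7a66, 830fd74, abf2c8d, c6039b2, f254301}.
Reachable from 3f1ce8e: {2e64461, 3f1ce8e, abf2c8d}.
In 58e7a66's history but not 3f1ce8e's: {0357c1d, 056a61f, 31bc843, 37264bd, 43ecac2, 58e7a66, 830fd74, c6039b2, f254301} — 9 commits.

9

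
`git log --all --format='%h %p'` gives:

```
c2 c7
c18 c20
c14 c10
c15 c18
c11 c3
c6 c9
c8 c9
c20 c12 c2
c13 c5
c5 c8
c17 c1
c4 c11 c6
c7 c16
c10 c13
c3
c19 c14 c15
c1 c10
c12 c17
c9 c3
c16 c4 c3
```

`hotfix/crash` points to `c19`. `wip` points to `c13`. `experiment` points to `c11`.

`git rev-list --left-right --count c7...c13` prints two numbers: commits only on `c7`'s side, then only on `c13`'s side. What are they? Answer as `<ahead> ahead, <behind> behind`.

5 ahead, 3 behind

Reachable from c7: {c11, c16, c3, c4, c6, c7, c9}.
Reachable from c13: {c13, c3, c5, c8, c9}.
Only in c7's history (ahead): {c11, c16, c4, c6, c7} — 5.
Only in c13's history (behind): {c13, c5, c8} — 3.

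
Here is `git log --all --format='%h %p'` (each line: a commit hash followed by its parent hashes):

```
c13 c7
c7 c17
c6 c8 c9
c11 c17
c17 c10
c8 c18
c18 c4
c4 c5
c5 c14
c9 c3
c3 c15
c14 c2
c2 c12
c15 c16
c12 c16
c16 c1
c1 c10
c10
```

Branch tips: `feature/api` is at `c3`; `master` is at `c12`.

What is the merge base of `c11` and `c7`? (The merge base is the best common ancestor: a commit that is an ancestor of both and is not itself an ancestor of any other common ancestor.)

c17

Ancestors of c11: {c10, c11, c17}.
Ancestors of c7: {c10, c17, c7}.
Common ancestors: {c10, c17}.
Among these, c17 is not an ancestor of any other common ancestor — it is the merge base.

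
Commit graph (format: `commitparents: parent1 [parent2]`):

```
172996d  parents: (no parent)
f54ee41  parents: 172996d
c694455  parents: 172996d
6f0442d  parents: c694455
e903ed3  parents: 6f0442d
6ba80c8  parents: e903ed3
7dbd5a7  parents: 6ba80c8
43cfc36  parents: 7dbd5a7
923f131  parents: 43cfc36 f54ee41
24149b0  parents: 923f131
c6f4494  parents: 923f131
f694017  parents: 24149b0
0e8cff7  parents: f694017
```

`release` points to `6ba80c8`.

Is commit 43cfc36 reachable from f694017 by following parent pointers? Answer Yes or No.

Ancestors of f694017 (commits reachable by following parents): {172996d, 24149b0, 43cfc36, 6ba80c8, 6f0442d, 7dbd5a7, 923f131, c694455, e903ed3, f54ee41, f694017}.
43cfc36 is in that set, so it is an ancestor of f694017.

Yes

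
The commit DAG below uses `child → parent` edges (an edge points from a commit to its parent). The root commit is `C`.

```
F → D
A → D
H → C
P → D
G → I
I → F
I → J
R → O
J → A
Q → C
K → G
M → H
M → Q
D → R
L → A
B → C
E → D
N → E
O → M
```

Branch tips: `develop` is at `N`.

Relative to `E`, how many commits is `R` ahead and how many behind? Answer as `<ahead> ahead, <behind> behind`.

Reachable from R: {C, H, M, O, Q, R}.
Reachable from E: {C, D, E, H, M, O, Q, R}.
Only in R's history (ahead): {} — 0.
Only in E's history (behind): {D, E} — 2.

0 ahead, 2 behind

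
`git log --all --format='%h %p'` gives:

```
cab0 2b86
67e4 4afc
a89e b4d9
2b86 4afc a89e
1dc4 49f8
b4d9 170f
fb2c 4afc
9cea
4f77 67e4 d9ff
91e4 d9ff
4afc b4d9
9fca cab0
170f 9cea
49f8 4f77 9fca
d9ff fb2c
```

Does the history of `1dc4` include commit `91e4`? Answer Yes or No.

Ancestors of 1dc4: {170f, 1dc4, 2b86, 49f8, 4afc, 4f77, 67e4, 9cea, 9fca, a89e, b4d9, cab0, d9ff, fb2c}.
91e4 is not in that set, so it is not an ancestor of 1dc4.

No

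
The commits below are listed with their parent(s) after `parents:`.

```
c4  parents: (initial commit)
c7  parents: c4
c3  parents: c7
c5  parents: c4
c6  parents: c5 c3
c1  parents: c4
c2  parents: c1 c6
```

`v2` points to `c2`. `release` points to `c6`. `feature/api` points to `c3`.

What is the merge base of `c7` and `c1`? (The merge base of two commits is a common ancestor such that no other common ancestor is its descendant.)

c4

Ancestors of c7: {c4, c7}.
Ancestors of c1: {c1, c4}.
Common ancestors: {c4}.
The only common ancestor is c4, so it is the merge base.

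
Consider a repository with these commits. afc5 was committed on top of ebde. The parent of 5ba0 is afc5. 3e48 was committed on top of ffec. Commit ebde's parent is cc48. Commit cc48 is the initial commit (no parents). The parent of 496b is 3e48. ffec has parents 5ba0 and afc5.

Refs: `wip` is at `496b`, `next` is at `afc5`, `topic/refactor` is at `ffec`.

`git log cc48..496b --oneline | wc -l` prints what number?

6

Reachable from 496b: {3e48, 496b, 5ba0, afc5, cc48, ebde, ffec}.
Reachable from cc48: {cc48}.
In 496b's history but not cc48's: {3e48, 496b, 5ba0, afc5, ebde, ffec} — 6 commits.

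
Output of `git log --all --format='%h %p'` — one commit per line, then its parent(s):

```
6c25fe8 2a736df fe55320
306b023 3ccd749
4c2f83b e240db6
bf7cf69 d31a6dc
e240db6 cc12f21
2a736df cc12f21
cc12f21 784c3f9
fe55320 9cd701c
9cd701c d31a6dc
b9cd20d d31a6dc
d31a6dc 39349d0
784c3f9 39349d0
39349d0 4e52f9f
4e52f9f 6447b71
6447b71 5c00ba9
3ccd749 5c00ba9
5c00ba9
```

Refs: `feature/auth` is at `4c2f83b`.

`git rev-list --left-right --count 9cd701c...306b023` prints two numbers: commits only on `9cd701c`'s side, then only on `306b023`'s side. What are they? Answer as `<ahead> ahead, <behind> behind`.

Reachable from 9cd701c: {39349d0, 4e52f9f, 5c00ba9, 6447b71, 9cd701c, d31a6dc}.
Reachable from 306b023: {306b023, 3ccd749, 5c00ba9}.
Only in 9cd701c's history (ahead): {39349d0, 4e52f9f, 6447b71, 9cd701c, d31a6dc} — 5.
Only in 306b023's history (behind): {306b023, 3ccd749} — 2.

5 ahead, 2 behind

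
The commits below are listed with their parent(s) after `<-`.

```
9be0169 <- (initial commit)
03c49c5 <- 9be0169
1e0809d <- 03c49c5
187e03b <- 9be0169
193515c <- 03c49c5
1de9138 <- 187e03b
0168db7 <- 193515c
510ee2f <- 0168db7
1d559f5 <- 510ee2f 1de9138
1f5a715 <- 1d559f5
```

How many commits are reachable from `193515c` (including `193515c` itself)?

3

Walking parent pointers from 193515c: reachable set = {03c49c5, 193515c, 9be0169}.
That is 3 commits.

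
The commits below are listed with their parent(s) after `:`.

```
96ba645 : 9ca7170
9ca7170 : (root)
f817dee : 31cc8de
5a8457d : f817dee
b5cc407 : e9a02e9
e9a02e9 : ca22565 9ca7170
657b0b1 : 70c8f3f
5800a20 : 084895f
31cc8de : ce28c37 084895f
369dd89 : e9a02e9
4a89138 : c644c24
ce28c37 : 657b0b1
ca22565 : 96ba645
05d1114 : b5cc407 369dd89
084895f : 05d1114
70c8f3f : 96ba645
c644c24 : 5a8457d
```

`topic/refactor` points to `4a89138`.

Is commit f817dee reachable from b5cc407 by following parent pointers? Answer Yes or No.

No

Ancestors of b5cc407: {96ba645, 9ca7170, b5cc407, ca22565, e9a02e9}.
f817dee is not in that set, so it is not an ancestor of b5cc407.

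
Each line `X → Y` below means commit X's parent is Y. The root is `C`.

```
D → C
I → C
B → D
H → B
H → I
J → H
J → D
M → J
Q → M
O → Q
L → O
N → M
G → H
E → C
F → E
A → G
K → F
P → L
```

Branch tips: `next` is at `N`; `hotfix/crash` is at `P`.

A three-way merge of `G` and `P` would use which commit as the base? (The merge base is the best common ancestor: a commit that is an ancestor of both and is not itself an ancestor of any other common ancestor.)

Ancestors of G: {B, C, D, G, H, I}.
Ancestors of P: {B, C, D, H, I, J, L, M, O, P, Q}.
Common ancestors: {B, C, D, H, I}.
Among these, H is not an ancestor of any other common ancestor — it is the merge base.

H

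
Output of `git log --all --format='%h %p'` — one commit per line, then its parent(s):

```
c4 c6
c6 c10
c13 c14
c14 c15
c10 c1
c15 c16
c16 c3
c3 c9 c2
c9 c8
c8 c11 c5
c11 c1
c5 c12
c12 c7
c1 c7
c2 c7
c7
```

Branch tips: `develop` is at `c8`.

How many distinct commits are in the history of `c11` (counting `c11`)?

Walking parent pointers from c11: reachable set = {c1, c11, c7}.
That is 3 commits.

3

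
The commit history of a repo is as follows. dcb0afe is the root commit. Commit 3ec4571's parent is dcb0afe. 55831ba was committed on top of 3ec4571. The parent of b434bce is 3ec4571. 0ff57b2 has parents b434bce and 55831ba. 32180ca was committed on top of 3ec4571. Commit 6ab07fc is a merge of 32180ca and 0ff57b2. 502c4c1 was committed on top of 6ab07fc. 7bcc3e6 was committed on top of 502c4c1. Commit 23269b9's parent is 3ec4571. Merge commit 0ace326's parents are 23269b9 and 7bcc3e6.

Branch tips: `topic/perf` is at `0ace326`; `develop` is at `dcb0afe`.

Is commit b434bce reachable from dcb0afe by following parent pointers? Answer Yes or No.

Ancestors of dcb0afe: {dcb0afe}.
b434bce is not in that set, so it is not an ancestor of dcb0afe.

No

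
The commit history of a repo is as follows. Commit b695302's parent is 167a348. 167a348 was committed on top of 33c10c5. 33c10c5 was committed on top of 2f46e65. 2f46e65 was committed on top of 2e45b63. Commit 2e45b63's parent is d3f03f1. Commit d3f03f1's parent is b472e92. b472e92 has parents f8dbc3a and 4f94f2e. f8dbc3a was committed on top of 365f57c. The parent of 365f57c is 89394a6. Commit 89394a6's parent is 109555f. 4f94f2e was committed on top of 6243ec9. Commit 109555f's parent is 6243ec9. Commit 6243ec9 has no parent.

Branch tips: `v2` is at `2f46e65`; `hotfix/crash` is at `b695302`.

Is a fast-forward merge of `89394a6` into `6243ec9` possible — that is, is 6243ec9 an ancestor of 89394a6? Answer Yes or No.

A fast-forward from 6243ec9 to 89394a6 is possible iff 6243ec9 is an ancestor of 89394a6.
Ancestors of 89394a6: {109555f, 6243ec9, 89394a6}.
6243ec9 is among them, so fast-forward is possible.

Yes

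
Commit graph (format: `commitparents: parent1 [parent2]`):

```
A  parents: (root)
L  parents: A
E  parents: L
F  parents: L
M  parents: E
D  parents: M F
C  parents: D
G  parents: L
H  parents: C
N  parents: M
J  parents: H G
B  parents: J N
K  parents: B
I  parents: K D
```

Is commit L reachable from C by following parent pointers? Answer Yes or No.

Yes

Ancestors of C (commits reachable by following parents): {A, C, D, E, F, L, M}.
L is in that set, so it is an ancestor of C.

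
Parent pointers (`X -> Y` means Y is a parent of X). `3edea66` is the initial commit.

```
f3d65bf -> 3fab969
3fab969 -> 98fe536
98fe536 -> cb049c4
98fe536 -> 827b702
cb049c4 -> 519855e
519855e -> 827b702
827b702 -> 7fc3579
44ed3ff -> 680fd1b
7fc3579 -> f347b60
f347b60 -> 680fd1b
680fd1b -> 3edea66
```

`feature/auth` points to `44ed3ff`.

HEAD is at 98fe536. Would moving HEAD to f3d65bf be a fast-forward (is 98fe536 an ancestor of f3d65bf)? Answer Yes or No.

Yes

A fast-forward from 98fe536 to f3d65bf is possible iff 98fe536 is an ancestor of f3d65bf.
Ancestors of f3d65bf: {3edea66, 3fab969, 519855e, 680fd1b, 7fc3579, 827b702, 98fe536, cb049c4, f347b60, f3d65bf}.
98fe536 is among them, so fast-forward is possible.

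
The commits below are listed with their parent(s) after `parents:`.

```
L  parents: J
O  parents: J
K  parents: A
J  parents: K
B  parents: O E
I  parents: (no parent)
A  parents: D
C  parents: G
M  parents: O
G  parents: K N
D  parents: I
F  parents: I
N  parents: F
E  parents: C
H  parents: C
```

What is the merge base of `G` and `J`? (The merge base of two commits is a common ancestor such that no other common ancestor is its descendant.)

K

Ancestors of G: {A, D, F, G, I, K, N}.
Ancestors of J: {A, D, I, J, K}.
Common ancestors: {A, D, I, K}.
Among these, K is not an ancestor of any other common ancestor — it is the merge base.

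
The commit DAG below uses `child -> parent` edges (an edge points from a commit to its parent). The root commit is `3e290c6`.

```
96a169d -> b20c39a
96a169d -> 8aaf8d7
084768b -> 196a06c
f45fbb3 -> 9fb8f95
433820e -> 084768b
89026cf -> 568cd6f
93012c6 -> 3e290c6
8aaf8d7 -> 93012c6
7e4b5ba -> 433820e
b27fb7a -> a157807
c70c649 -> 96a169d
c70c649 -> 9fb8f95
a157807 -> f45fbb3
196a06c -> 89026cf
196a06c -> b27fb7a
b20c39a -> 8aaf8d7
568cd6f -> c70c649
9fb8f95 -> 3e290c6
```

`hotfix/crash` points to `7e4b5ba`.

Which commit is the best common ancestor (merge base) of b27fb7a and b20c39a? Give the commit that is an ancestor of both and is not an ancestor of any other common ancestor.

3e290c6

Ancestors of b27fb7a: {3e290c6, 9fb8f95, a157807, b27fb7a, f45fbb3}.
Ancestors of b20c39a: {3e290c6, 8aaf8d7, 93012c6, b20c39a}.
Common ancestors: {3e290c6}.
The only common ancestor is 3e290c6, so it is the merge base.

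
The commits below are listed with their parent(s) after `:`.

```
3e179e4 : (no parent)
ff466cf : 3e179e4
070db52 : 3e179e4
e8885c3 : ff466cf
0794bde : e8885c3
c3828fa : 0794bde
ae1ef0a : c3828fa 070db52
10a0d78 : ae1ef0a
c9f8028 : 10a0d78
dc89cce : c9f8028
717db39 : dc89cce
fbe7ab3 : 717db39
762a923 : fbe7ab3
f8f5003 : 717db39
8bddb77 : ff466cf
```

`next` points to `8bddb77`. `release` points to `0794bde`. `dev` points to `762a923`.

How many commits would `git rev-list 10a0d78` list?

8

Walking parent pointers from 10a0d78: reachable set = {070db52, 0794bde, 10a0d78, 3e179e4, ae1ef0a, c3828fa, e8885c3, ff466cf}.
That is 8 commits.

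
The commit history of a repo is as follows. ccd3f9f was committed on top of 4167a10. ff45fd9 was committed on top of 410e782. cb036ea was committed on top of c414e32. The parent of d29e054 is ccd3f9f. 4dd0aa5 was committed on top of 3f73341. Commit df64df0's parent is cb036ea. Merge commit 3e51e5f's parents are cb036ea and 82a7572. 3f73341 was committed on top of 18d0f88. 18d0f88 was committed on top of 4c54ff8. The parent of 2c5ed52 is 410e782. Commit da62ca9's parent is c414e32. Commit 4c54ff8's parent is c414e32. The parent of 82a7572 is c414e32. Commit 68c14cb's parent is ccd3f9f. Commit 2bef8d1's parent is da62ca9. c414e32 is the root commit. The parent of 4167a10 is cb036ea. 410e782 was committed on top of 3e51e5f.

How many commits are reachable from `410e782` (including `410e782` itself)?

5

Walking parent pointers from 410e782: reachable set = {3e51e5f, 410e782, 82a7572, c414e32, cb036ea}.
That is 5 commits.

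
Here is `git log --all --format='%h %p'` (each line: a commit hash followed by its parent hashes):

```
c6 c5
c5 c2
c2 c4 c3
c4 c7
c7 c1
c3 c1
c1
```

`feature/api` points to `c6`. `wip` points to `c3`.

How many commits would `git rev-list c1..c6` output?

6

Reachable from c6: {c1, c2, c3, c4, c5, c6, c7}.
Reachable from c1: {c1}.
In c6's history but not c1's: {c2, c3, c4, c5, c6, c7} — 6 commits.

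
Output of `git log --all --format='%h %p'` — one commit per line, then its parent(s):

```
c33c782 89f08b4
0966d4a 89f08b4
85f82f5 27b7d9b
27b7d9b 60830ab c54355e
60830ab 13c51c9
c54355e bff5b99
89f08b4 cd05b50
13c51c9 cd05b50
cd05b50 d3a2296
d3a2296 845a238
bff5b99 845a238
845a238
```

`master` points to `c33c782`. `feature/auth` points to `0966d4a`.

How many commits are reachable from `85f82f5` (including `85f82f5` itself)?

9

Walking parent pointers from 85f82f5: reachable set = {13c51c9, 27b7d9b, 60830ab, 845a238, 85f82f5, bff5b99, c54355e, cd05b50, d3a2296}.
That is 9 commits.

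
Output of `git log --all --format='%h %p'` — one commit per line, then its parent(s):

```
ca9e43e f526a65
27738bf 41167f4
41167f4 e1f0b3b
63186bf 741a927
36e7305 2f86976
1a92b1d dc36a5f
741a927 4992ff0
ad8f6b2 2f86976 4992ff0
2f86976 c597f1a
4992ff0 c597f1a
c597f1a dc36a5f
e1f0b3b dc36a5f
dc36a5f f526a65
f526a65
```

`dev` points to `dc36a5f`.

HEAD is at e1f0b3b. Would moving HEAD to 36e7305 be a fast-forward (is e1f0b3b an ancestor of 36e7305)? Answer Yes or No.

A fast-forward from e1f0b3b to 36e7305 is possible iff e1f0b3b is an ancestor of 36e7305.
Ancestors of 36e7305: {2f86976, 36e7305, c597f1a, dc36a5f, f526a65}.
e1f0b3b is not among them, so fast-forward is not possible.

No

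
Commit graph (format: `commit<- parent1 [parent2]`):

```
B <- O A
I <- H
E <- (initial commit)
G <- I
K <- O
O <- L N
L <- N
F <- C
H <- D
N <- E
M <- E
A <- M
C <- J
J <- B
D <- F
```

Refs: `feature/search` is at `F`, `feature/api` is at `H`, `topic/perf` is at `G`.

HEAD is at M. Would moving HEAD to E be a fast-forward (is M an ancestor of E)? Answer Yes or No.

A fast-forward from M to E is possible iff M is an ancestor of E.
Ancestors of E: {E}.
M is not among them, so fast-forward is not possible.

No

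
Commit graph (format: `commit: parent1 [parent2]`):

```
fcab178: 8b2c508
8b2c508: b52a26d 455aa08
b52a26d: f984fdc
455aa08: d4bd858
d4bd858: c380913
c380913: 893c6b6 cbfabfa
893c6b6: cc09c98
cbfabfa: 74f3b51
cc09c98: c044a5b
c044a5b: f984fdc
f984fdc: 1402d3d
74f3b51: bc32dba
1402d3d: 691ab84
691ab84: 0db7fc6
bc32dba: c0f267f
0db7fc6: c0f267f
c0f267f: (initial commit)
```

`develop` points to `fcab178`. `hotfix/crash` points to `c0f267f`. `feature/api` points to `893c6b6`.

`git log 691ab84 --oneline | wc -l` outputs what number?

3

Walking parent pointers from 691ab84: reachable set = {0db7fc6, 691ab84, c0f267f}.
That is 3 commits.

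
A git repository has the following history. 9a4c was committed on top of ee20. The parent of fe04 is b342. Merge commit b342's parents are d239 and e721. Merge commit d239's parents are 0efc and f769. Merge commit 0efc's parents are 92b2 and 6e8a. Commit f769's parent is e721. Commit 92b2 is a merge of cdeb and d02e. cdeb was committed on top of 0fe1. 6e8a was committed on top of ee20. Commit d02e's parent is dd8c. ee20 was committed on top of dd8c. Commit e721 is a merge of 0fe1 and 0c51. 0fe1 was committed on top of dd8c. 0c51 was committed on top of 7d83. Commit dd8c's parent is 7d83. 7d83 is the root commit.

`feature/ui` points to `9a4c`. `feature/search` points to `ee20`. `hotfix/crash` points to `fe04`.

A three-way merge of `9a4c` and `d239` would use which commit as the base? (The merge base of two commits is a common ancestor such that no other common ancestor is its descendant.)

Ancestors of 9a4c: {7d83, 9a4c, dd8c, ee20}.
Ancestors of d239: {0c51, 0efc, 0fe1, 6e8a, 7d83, 92b2, cdeb, d02e, d239, dd8c, e721, ee20, f769}.
Common ancestors: {7d83, dd8c, ee20}.
Among these, ee20 is not an ancestor of any other common ancestor — it is the merge base.

ee20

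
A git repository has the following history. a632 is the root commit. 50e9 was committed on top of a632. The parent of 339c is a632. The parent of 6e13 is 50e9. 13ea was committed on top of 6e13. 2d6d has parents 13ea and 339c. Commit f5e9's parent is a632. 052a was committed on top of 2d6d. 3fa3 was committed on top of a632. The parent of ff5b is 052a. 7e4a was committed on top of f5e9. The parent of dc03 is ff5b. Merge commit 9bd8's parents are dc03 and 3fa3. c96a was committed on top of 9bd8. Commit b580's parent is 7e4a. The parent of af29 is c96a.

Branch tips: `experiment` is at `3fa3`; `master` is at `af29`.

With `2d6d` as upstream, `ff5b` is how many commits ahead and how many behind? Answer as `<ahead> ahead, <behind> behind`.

2 ahead, 0 behind

Reachable from ff5b: {052a, 13ea, 2d6d, 339c, 50e9, 6e13, a632, ff5b}.
Reachable from 2d6d: {13ea, 2d6d, 339c, 50e9, 6e13, a632}.
Only in ff5b's history (ahead): {052a, ff5b} — 2.
Only in 2d6d's history (behind): {} — 0.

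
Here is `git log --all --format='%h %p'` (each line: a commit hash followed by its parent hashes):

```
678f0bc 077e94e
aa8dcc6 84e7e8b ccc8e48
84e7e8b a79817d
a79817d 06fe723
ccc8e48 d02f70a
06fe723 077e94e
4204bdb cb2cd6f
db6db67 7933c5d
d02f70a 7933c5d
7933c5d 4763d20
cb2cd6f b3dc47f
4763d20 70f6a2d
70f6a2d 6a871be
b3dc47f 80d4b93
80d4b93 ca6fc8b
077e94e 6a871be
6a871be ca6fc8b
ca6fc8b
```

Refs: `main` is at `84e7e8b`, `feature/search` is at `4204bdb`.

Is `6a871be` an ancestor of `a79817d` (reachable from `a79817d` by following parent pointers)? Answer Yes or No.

Yes

Ancestors of a79817d (commits reachable by following parents): {06fe723, 077e94e, 6a871be, a79817d, ca6fc8b}.
6a871be is in that set, so it is an ancestor of a79817d.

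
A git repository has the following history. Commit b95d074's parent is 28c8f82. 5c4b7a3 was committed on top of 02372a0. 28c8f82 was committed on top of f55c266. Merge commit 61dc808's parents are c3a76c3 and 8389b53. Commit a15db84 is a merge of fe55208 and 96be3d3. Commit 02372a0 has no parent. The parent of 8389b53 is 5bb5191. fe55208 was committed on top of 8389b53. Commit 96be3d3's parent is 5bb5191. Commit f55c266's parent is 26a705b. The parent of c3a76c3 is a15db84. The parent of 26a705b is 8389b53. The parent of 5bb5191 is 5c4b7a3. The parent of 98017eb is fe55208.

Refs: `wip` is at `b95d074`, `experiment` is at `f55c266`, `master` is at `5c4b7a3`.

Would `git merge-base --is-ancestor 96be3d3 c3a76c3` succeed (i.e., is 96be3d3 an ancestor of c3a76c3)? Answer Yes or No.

Ancestors of c3a76c3 (commits reachable by following parents): {02372a0, 5bb5191, 5c4b7a3, 8389b53, 96be3d3, a15db84, c3a76c3, fe55208}.
96be3d3 is in that set, so it is an ancestor of c3a76c3.

Yes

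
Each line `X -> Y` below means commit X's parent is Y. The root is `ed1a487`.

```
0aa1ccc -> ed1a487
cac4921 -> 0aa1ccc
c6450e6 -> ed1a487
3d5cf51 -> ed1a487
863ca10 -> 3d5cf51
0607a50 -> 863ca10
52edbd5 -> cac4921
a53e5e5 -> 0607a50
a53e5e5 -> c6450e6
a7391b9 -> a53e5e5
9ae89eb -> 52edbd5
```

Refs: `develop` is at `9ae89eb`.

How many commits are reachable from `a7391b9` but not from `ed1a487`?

Reachable from a7391b9: {0607a50, 3d5cf51, 863ca10, a53e5e5, a7391b9, c6450e6, ed1a487}.
Reachable from ed1a487: {ed1a487}.
In a7391b9's history but not ed1a487's: {0607a50, 3d5cf51, 863ca10, a53e5e5, a7391b9, c6450e6} — 6 commits.

6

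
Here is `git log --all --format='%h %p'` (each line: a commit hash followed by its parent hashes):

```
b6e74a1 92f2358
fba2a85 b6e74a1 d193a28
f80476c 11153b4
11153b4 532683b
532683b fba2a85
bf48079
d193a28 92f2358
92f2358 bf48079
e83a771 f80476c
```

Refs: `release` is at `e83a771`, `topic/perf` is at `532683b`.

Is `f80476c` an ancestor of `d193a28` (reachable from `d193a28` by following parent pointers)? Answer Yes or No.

Ancestors of d193a28: {92f2358, bf48079, d193a28}.
f80476c is not in that set, so it is not an ancestor of d193a28.

No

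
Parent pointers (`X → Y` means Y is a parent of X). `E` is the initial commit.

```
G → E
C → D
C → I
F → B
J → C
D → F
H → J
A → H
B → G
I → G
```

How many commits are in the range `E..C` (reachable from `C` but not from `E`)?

6

Reachable from C: {B, C, D, E, F, G, I}.
Reachable from E: {E}.
In C's history but not E's: {B, C, D, F, G, I} — 6 commits.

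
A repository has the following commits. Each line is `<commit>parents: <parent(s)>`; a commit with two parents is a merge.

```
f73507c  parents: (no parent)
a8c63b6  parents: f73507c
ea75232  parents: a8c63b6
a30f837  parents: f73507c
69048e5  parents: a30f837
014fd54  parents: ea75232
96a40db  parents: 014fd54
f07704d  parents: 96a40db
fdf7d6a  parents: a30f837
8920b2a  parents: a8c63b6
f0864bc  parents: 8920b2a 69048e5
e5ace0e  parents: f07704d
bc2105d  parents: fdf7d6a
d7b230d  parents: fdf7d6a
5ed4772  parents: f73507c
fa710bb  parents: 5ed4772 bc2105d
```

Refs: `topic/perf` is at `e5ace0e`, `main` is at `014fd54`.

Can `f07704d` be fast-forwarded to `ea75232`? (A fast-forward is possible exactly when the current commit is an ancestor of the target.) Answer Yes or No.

No

A fast-forward from f07704d to ea75232 is possible iff f07704d is an ancestor of ea75232.
Ancestors of ea75232: {a8c63b6, ea75232, f73507c}.
f07704d is not among them, so fast-forward is not possible.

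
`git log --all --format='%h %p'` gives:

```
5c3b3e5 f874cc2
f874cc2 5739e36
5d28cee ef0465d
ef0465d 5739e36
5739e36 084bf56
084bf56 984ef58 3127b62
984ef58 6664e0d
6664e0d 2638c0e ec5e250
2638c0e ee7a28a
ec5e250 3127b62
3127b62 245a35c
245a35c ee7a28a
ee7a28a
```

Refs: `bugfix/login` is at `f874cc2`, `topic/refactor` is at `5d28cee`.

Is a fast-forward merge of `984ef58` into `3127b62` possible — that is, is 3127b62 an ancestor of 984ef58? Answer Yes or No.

A fast-forward from 3127b62 to 984ef58 is possible iff 3127b62 is an ancestor of 984ef58.
Ancestors of 984ef58: {245a35c, 2638c0e, 3127b62, 6664e0d, 984ef58, ec5e250, ee7a28a}.
3127b62 is among them, so fast-forward is possible.

Yes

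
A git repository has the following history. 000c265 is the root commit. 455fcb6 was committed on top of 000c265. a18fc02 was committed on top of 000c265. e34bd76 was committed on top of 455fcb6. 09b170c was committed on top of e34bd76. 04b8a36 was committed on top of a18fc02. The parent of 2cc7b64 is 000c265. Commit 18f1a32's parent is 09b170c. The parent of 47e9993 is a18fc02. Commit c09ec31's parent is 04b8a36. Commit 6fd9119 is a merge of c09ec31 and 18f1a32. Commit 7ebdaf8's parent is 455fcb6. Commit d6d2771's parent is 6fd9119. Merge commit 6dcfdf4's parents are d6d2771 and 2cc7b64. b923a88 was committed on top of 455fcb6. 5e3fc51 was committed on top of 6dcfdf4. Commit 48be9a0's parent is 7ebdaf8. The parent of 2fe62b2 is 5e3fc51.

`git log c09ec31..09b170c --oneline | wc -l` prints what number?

3

Reachable from 09b170c: {000c265, 09b170c, 455fcb6, e34bd76}.
Reachable from c09ec31: {000c265, 04b8a36, a18fc02, c09ec31}.
In 09b170c's history but not c09ec31's: {09b170c, 455fcb6, e34bd76} — 3 commits.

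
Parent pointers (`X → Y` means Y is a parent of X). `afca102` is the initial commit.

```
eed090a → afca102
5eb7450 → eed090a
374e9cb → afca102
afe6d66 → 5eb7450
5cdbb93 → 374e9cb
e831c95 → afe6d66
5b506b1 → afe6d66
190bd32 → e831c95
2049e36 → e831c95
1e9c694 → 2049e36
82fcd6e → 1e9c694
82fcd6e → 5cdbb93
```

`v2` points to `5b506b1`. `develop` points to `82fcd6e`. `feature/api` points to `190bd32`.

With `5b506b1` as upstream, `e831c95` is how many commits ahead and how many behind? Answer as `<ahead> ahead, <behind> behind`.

Reachable from e831c95: {5eb7450, afca102, afe6d66, e831c95, eed090a}.
Reachable from 5b506b1: {5b506b1, 5eb7450, afca102, afe6d66, eed090a}.
Only in e831c95's history (ahead): {e831c95} — 1.
Only in 5b506b1's history (behind): {5b506b1} — 1.

1 ahead, 1 behind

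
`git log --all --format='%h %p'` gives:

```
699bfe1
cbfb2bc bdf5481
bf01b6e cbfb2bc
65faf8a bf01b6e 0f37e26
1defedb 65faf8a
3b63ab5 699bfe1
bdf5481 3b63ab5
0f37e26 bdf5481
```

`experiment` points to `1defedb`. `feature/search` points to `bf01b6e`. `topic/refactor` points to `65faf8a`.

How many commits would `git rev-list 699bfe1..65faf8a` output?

6

Reachable from 65faf8a: {0f37e26, 3b63ab5, 65faf8a, 699bfe1, bdf5481, bf01b6e, cbfb2bc}.
Reachable from 699bfe1: {699bfe1}.
In 65faf8a's history but not 699bfe1's: {0f37e26, 3b63ab5, 65faf8a, bdf5481, bf01b6e, cbfb2bc} — 6 commits.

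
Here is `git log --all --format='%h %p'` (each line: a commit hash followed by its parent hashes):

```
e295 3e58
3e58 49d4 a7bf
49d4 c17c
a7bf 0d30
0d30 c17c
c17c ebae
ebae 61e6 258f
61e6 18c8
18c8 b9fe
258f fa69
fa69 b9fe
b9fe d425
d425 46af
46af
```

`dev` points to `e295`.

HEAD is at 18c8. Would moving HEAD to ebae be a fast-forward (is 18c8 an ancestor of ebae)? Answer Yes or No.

A fast-forward from 18c8 to ebae is possible iff 18c8 is an ancestor of ebae.
Ancestors of ebae: {18c8, 258f, 46af, 61e6, b9fe, d425, ebae, fa69}.
18c8 is among them, so fast-forward is possible.

Yes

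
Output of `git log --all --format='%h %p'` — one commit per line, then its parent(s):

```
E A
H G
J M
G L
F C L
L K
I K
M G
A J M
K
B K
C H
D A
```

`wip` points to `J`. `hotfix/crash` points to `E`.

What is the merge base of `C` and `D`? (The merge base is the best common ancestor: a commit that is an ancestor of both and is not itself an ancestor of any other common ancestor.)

Ancestors of C: {C, G, H, K, L}.
Ancestors of D: {A, D, G, J, K, L, M}.
Common ancestors: {G, K, L}.
Among these, G is not an ancestor of any other common ancestor — it is the merge base.

G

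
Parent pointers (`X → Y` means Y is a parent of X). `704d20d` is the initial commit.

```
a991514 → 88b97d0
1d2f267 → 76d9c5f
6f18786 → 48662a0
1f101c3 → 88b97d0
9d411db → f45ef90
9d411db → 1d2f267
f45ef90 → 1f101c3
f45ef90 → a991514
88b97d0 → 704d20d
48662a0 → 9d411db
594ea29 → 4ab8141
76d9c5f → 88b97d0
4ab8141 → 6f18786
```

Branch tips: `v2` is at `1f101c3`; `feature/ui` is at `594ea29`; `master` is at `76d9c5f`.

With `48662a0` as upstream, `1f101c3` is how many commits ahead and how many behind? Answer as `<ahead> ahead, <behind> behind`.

Reachable from 1f101c3: {1f101c3, 704d20d, 88b97d0}.
Reachable from 48662a0: {1d2f267, 1f101c3, 48662a0, 704d20d, 76d9c5f, 88b97d0, 9d411db, a991514, f45ef90}.
Only in 1f101c3's history (ahead): {} — 0.
Only in 48662a0's history (behind): {1d2f267, 48662a0, 76d9c5f, 9d411db, a991514, f45ef90} — 6.

0 ahead, 6 behind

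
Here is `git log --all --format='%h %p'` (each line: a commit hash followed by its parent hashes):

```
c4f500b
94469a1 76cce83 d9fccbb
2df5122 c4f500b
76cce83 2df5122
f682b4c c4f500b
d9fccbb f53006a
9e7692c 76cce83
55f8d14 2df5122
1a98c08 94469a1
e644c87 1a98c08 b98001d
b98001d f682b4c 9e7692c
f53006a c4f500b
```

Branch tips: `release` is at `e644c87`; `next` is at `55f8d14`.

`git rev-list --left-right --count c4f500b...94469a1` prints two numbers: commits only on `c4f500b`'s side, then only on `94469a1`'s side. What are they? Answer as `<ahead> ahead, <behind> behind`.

Reachable from c4f500b: {c4f500b}.
Reachable from 94469a1: {2df5122, 76cce83, 94469a1, c4f500b, d9fccbb, f53006a}.
Only in c4f500b's history (ahead): {} — 0.
Only in 94469a1's history (behind): {2df5122, 76cce83, 94469a1, d9fccbb, f53006a} — 5.

0 ahead, 5 behind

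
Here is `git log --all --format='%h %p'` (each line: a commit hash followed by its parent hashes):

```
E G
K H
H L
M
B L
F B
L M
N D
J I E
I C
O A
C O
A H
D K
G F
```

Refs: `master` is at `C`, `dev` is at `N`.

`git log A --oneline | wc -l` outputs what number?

4

Walking parent pointers from A: reachable set = {A, H, L, M}.
That is 4 commits.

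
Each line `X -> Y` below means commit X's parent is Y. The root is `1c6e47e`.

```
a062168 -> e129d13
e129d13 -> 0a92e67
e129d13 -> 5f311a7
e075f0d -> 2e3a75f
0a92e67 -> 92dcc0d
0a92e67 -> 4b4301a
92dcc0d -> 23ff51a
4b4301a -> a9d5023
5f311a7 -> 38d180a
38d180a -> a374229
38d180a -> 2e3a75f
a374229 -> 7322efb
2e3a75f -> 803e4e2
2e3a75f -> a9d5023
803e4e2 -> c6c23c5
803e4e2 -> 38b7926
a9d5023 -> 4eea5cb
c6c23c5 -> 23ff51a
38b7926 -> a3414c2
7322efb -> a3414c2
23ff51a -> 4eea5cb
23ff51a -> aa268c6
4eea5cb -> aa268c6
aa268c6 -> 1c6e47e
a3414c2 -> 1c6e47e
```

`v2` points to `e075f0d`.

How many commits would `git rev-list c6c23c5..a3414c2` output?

Reachable from a3414c2: {1c6e47e, a3414c2}.
Reachable from c6c23c5: {1c6e47e, 23ff51a, 4eea5cb, aa268c6, c6c23c5}.
In a3414c2's history but not c6c23c5's: {a3414c2} — 1 commit.

1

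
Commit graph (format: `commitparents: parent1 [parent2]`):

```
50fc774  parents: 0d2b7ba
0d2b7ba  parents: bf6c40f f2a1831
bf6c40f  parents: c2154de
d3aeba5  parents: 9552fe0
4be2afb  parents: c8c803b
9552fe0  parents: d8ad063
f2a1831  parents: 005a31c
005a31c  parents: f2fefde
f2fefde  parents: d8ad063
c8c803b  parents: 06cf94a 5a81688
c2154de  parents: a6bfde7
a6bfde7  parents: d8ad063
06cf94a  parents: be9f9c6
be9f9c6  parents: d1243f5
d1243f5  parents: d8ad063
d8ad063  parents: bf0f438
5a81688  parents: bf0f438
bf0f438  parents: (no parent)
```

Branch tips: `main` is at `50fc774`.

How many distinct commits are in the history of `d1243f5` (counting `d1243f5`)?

Walking parent pointers from d1243f5: reachable set = {bf0f438, d1243f5, d8ad063}.
That is 3 commits.

3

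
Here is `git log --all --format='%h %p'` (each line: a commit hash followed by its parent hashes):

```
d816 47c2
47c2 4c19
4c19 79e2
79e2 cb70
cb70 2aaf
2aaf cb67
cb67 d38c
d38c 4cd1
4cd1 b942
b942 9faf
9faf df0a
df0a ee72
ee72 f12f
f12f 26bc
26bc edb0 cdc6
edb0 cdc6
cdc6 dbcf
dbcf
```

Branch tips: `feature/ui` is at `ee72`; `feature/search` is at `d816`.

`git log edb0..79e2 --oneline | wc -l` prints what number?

Reachable from 79e2: {26bc, 2aaf, 4cd1, 79e2, 9faf, b942, cb67, cb70, cdc6, d38c, dbcf, df0a, edb0, ee72, f12f}.
Reachable from edb0: {cdc6, dbcf, edb0}.
In 79e2's history but not edb0's: {26bc, 2aaf, 4cd1, 79e2, 9faf, b942, cb67, cb70, d38c, df0a, ee72, f12f} — 12 commits.

12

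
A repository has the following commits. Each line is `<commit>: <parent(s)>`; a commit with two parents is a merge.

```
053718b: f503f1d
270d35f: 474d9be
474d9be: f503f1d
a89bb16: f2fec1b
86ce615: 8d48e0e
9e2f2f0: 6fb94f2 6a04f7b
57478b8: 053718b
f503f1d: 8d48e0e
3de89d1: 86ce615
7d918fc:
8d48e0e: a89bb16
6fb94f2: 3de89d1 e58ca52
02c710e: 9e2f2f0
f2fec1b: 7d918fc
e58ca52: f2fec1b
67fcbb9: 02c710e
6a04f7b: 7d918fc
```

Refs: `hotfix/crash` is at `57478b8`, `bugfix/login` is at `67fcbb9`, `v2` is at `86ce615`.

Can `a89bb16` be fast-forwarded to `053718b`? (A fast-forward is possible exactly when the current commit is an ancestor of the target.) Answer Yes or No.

Yes

A fast-forward from a89bb16 to 053718b is possible iff a89bb16 is an ancestor of 053718b.
Ancestors of 053718b: {053718b, 7d918fc, 8d48e0e, a89bb16, f2fec1b, f503f1d}.
a89bb16 is among them, so fast-forward is possible.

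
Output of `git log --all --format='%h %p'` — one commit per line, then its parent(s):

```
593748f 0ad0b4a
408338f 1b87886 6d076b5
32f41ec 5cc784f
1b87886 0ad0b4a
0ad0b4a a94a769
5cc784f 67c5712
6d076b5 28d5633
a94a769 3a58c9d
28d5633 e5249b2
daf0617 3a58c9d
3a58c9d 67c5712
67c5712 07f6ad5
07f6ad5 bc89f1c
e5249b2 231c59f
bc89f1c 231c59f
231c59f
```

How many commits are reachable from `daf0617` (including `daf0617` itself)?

6

Walking parent pointers from daf0617: reachable set = {07f6ad5, 231c59f, 3a58c9d, 67c5712, bc89f1c, daf0617}.
That is 6 commits.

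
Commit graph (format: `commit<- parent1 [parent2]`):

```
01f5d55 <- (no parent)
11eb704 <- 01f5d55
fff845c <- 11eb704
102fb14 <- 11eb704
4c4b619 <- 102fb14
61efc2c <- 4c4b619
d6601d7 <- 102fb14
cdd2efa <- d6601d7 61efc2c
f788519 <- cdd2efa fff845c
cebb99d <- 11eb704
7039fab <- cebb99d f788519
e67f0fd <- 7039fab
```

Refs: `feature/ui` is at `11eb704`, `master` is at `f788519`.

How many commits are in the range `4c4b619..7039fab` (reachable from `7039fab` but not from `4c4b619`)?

Reachable from 7039fab: {01f5d55, 102fb14, 11eb704, 4c4b619, 61efc2c, 7039fab, cdd2efa, cebb99d, d6601d7, f788519, fff845c}.
Reachable from 4c4b619: {01f5d55, 102fb14, 11eb704, 4c4b619}.
In 7039fab's history but not 4c4b619's: {61efc2c, 7039fab, cdd2efa, cebb99d, d6601d7, f788519, fff845c} — 7 commits.

7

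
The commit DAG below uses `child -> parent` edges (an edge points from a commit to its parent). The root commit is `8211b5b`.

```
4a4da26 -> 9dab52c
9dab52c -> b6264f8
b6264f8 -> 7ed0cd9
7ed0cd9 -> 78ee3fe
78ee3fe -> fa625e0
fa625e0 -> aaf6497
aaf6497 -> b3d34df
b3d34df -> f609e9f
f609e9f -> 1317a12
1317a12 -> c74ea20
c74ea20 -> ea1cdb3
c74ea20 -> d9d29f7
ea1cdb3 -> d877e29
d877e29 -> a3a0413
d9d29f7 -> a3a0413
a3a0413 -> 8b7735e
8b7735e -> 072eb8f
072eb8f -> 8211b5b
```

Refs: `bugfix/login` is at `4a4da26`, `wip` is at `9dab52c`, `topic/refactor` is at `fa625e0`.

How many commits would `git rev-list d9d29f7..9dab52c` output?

Reachable from 9dab52c: {072eb8f, 1317a12, 78ee3fe, 7ed0cd9, 8211b5b, 8b7735e, 9dab52c, a3a0413, aaf6497, b3d34df, b6264f8, c74ea20, d877e29, d9d29f7, ea1cdb3, f609e9f, fa625e0}.
Reachable from d9d29f7: {072eb8f, 8211b5b, 8b7735e, a3a0413, d9d29f7}.
In 9dab52c's history but not d9d29f7's: {1317a12, 78ee3fe, 7ed0cd9, 9dab52c, aaf6497, b3d34df, b6264f8, c74ea20, d877e29, ea1cdb3, f609e9f, fa625e0} — 12 commits.

12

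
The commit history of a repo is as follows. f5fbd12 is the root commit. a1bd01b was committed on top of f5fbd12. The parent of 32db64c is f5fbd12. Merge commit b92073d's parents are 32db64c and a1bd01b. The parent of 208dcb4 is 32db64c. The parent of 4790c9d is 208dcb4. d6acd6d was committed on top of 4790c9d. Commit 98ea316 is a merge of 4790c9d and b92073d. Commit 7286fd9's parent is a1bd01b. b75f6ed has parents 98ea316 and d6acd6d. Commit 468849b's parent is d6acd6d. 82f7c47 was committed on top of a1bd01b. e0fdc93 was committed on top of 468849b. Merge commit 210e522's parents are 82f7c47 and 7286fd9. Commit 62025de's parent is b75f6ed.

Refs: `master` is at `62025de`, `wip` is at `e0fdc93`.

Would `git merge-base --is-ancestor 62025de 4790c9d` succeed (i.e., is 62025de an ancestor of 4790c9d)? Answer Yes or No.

Ancestors of 4790c9d: {208dcb4, 32db64c, 4790c9d, f5fbd12}.
62025de is not in that set, so it is not an ancestor of 4790c9d.

No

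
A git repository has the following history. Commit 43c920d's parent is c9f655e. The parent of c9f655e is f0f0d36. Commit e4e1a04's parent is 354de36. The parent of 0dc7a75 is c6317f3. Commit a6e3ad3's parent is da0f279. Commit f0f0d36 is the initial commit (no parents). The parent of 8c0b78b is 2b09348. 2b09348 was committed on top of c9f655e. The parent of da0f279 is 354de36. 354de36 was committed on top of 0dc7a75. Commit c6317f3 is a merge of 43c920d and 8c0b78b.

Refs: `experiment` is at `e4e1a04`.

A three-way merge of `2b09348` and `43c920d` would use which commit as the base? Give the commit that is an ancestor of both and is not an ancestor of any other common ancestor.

Ancestors of 2b09348: {2b09348, c9f655e, f0f0d36}.
Ancestors of 43c920d: {43c920d, c9f655e, f0f0d36}.
Common ancestors: {c9f655e, f0f0d36}.
Among these, c9f655e is not an ancestor of any other common ancestor — it is the merge base.

c9f655e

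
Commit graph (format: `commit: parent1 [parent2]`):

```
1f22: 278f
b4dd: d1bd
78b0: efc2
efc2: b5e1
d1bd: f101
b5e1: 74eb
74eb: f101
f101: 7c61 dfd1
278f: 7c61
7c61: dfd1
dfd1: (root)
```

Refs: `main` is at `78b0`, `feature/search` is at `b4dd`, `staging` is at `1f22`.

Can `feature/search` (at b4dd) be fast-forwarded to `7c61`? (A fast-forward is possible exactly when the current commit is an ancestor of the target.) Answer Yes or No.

No

A fast-forward from b4dd to 7c61 is possible iff b4dd is an ancestor of 7c61.
Ancestors of 7c61: {7c61, dfd1}.
b4dd is not among them, so fast-forward is not possible.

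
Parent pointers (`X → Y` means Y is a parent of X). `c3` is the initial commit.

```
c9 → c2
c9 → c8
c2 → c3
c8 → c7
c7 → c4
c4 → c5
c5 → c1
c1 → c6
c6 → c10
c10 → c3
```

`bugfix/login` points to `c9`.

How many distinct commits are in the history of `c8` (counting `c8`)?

Walking parent pointers from c8: reachable set = {c1, c10, c3, c4, c5, c6, c7, c8}.
That is 8 commits.

8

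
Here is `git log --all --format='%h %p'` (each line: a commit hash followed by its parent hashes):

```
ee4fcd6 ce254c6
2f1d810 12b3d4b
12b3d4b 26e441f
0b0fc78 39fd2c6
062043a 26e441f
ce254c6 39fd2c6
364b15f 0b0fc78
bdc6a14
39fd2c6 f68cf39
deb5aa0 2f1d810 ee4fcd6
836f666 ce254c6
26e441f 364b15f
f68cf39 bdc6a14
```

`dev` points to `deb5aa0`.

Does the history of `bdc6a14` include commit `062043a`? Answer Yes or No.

No

Ancestors of bdc6a14: {bdc6a14}.
062043a is not in that set, so it is not an ancestor of bdc6a14.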